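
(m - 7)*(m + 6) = m^2 - m - 42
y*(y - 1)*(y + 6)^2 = y^4 + 11*y^3 + 24*y^2 - 36*y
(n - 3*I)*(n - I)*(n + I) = n^3 - 3*I*n^2 + n - 3*I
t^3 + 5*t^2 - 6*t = t*(t - 1)*(t + 6)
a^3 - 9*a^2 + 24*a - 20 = (a - 5)*(a - 2)^2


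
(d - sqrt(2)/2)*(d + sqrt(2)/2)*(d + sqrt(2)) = d^3 + sqrt(2)*d^2 - d/2 - sqrt(2)/2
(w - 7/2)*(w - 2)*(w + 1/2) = w^3 - 5*w^2 + 17*w/4 + 7/2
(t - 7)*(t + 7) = t^2 - 49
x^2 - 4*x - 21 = (x - 7)*(x + 3)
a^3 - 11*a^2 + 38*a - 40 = (a - 5)*(a - 4)*(a - 2)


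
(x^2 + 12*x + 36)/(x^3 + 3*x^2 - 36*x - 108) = (x + 6)/(x^2 - 3*x - 18)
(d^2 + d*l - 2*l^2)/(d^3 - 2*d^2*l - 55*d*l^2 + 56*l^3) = (d + 2*l)/(d^2 - d*l - 56*l^2)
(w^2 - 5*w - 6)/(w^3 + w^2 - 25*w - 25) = (w - 6)/(w^2 - 25)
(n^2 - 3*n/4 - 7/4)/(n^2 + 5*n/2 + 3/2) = (4*n - 7)/(2*(2*n + 3))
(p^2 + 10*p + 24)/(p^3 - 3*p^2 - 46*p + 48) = (p + 4)/(p^2 - 9*p + 8)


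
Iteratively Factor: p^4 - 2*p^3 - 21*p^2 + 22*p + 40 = (p - 5)*(p^3 + 3*p^2 - 6*p - 8) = (p - 5)*(p + 4)*(p^2 - p - 2) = (p - 5)*(p - 2)*(p + 4)*(p + 1)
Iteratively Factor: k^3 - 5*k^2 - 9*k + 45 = (k - 3)*(k^2 - 2*k - 15) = (k - 3)*(k + 3)*(k - 5)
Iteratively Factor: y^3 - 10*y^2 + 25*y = (y - 5)*(y^2 - 5*y) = y*(y - 5)*(y - 5)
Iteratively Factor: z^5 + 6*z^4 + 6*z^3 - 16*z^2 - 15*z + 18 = (z - 1)*(z^4 + 7*z^3 + 13*z^2 - 3*z - 18) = (z - 1)*(z + 3)*(z^3 + 4*z^2 + z - 6) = (z - 1)*(z + 3)^2*(z^2 + z - 2) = (z - 1)*(z + 2)*(z + 3)^2*(z - 1)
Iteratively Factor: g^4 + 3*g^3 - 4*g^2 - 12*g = (g - 2)*(g^3 + 5*g^2 + 6*g) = (g - 2)*(g + 3)*(g^2 + 2*g) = (g - 2)*(g + 2)*(g + 3)*(g)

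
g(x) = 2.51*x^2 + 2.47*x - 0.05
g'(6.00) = 32.59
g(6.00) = 105.13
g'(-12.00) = -57.77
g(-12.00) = 331.75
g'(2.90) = 17.03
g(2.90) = 28.22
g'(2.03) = 12.66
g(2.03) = 15.31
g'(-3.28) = -14.00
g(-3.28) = 18.85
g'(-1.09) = -3.00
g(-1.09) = 0.24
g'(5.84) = 31.79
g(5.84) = 99.98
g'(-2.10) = -8.07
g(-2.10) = 5.83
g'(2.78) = 16.43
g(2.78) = 26.21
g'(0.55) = 5.23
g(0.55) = 2.07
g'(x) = 5.02*x + 2.47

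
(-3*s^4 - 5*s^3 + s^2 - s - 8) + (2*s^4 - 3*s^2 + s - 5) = -s^4 - 5*s^3 - 2*s^2 - 13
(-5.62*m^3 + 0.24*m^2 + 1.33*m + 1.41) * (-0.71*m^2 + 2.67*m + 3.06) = 3.9902*m^5 - 15.1758*m^4 - 17.5007*m^3 + 3.2844*m^2 + 7.8345*m + 4.3146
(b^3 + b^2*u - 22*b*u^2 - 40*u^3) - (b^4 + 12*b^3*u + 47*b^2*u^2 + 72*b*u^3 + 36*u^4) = -b^4 - 12*b^3*u + b^3 - 47*b^2*u^2 + b^2*u - 72*b*u^3 - 22*b*u^2 - 36*u^4 - 40*u^3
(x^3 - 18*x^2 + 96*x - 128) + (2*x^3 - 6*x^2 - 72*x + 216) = 3*x^3 - 24*x^2 + 24*x + 88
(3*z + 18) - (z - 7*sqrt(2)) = 2*z + 7*sqrt(2) + 18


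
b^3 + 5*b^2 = b^2*(b + 5)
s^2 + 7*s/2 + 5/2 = (s + 1)*(s + 5/2)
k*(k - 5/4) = k^2 - 5*k/4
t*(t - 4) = t^2 - 4*t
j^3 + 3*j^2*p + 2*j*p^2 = j*(j + p)*(j + 2*p)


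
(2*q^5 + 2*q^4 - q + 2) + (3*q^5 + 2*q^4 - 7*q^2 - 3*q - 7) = 5*q^5 + 4*q^4 - 7*q^2 - 4*q - 5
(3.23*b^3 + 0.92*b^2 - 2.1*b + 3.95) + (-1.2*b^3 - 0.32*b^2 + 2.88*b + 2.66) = 2.03*b^3 + 0.6*b^2 + 0.78*b + 6.61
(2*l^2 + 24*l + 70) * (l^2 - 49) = 2*l^4 + 24*l^3 - 28*l^2 - 1176*l - 3430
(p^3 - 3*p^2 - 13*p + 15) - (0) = p^3 - 3*p^2 - 13*p + 15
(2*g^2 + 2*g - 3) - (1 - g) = 2*g^2 + 3*g - 4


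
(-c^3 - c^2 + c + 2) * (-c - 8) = c^4 + 9*c^3 + 7*c^2 - 10*c - 16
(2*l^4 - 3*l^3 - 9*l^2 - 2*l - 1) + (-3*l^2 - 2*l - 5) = 2*l^4 - 3*l^3 - 12*l^2 - 4*l - 6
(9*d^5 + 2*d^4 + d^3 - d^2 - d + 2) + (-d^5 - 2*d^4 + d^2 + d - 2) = 8*d^5 + d^3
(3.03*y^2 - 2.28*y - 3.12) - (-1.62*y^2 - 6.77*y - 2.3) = 4.65*y^2 + 4.49*y - 0.82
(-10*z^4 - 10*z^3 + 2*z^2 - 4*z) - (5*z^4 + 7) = -15*z^4 - 10*z^3 + 2*z^2 - 4*z - 7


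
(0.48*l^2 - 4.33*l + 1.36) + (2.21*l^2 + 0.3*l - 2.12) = 2.69*l^2 - 4.03*l - 0.76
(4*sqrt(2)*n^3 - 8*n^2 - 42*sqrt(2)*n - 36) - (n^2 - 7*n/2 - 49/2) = 4*sqrt(2)*n^3 - 9*n^2 - 42*sqrt(2)*n + 7*n/2 - 23/2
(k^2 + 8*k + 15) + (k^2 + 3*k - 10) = 2*k^2 + 11*k + 5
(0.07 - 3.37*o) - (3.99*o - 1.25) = 1.32 - 7.36*o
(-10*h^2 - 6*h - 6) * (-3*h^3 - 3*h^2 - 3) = 30*h^5 + 48*h^4 + 36*h^3 + 48*h^2 + 18*h + 18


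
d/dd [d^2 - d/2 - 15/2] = 2*d - 1/2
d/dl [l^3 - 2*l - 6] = 3*l^2 - 2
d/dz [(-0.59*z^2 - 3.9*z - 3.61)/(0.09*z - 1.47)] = (-0.0531*z^2 + 1.7346*z + 6.0579)/(0.0081*z^2 - 0.2646*z + 2.1609)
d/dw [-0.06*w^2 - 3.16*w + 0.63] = -0.12*w - 3.16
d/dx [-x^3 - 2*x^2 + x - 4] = -3*x^2 - 4*x + 1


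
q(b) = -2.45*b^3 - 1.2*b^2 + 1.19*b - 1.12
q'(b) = -7.35*b^2 - 2.4*b + 1.19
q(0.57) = -1.29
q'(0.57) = -2.57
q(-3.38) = 75.75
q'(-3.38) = -74.67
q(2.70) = -54.88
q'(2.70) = -58.87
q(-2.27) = 18.65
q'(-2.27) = -31.24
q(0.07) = -1.04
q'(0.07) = 0.99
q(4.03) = -176.17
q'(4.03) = -127.85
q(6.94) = -869.58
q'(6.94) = -369.47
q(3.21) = -90.70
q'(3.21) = -82.25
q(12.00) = -4393.24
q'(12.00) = -1086.01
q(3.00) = -74.50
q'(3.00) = -72.16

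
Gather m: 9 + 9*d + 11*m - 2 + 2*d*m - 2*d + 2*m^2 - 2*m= 7*d + 2*m^2 + m*(2*d + 9) + 7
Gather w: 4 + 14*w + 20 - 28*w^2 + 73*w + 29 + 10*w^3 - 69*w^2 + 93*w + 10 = 10*w^3 - 97*w^2 + 180*w + 63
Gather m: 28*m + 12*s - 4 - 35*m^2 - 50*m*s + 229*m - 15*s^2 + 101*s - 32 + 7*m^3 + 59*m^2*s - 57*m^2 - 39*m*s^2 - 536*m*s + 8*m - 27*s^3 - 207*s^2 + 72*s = 7*m^3 + m^2*(59*s - 92) + m*(-39*s^2 - 586*s + 265) - 27*s^3 - 222*s^2 + 185*s - 36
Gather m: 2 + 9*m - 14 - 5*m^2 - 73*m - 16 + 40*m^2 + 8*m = 35*m^2 - 56*m - 28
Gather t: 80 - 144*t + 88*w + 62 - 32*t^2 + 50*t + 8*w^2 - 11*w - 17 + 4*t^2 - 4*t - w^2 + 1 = -28*t^2 - 98*t + 7*w^2 + 77*w + 126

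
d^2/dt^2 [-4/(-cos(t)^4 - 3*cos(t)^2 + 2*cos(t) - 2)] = 8*(4*(2*cos(t)^3 + 3*cos(t) - 1)^2*sin(t)^2 + (8*sin(t)^4 - 16*sin(t)^2 - cos(t) + 5)*(cos(t)^4 + 3*cos(t)^2 - 2*cos(t) + 2))/(cos(t)^4 + 3*cos(t)^2 - 2*cos(t) + 2)^3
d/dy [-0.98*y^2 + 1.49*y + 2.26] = 1.49 - 1.96*y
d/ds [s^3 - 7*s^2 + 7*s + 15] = 3*s^2 - 14*s + 7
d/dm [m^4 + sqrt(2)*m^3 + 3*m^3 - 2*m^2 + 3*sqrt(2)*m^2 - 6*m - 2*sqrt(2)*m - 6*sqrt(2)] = 4*m^3 + 3*sqrt(2)*m^2 + 9*m^2 - 4*m + 6*sqrt(2)*m - 6 - 2*sqrt(2)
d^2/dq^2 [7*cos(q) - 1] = -7*cos(q)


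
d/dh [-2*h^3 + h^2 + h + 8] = -6*h^2 + 2*h + 1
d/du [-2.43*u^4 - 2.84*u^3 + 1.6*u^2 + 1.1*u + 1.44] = -9.72*u^3 - 8.52*u^2 + 3.2*u + 1.1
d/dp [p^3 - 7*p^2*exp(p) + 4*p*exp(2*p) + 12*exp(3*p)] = -7*p^2*exp(p) + 3*p^2 + 8*p*exp(2*p) - 14*p*exp(p) + 36*exp(3*p) + 4*exp(2*p)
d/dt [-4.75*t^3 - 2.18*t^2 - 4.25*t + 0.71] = -14.25*t^2 - 4.36*t - 4.25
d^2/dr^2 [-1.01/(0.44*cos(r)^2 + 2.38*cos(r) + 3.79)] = (0.782144*(1 - cos(r)^2)^2 + 3.173016*cos(r)^3 - 0.624988000000001*cos(r)^2 - 15.456434*cos(r) - 8.85568)/(0.44*cos(r)^2 + 2.38*cos(r) + 3.79)^3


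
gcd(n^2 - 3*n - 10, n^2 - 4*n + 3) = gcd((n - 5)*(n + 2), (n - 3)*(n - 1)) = 1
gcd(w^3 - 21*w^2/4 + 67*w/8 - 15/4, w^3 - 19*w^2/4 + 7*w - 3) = w^2 - 11*w/4 + 3/2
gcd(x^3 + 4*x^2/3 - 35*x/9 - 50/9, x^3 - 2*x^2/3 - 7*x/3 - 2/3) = x - 2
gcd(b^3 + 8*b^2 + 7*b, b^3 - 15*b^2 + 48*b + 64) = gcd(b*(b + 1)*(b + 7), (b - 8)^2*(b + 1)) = b + 1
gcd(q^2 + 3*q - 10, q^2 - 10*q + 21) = 1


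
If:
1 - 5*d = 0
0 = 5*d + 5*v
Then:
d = 1/5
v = -1/5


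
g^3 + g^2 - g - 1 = (g - 1)*(g + 1)^2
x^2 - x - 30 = (x - 6)*(x + 5)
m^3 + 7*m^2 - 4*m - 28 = (m - 2)*(m + 2)*(m + 7)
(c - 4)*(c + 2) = c^2 - 2*c - 8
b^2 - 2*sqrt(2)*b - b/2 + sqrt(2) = (b - 1/2)*(b - 2*sqrt(2))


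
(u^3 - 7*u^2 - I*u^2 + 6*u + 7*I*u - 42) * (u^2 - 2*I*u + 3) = u^5 - 7*u^4 - 3*I*u^4 + 7*u^3 + 21*I*u^3 - 49*u^2 - 15*I*u^2 + 18*u + 105*I*u - 126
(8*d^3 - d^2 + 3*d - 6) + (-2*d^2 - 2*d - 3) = 8*d^3 - 3*d^2 + d - 9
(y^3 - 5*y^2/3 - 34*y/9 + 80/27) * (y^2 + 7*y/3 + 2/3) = y^5 + 2*y^4/3 - 7*y^3 - 188*y^2/27 + 356*y/81 + 160/81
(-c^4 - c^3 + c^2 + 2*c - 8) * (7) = -7*c^4 - 7*c^3 + 7*c^2 + 14*c - 56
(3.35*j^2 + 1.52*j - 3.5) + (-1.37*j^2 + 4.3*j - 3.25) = 1.98*j^2 + 5.82*j - 6.75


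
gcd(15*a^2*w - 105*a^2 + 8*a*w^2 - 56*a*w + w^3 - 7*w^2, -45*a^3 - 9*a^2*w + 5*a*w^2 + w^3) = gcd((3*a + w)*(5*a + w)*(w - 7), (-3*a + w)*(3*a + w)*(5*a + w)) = 15*a^2 + 8*a*w + w^2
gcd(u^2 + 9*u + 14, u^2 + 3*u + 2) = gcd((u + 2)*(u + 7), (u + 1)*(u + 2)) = u + 2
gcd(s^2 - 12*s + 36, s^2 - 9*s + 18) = s - 6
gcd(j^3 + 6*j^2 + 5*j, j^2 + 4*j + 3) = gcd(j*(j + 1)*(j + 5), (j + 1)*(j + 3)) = j + 1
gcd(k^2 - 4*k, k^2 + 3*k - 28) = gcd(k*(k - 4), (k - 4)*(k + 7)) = k - 4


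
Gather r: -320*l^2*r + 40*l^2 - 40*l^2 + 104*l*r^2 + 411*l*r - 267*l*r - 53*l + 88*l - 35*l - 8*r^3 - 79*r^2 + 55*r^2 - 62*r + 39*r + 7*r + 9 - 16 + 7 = -8*r^3 + r^2*(104*l - 24) + r*(-320*l^2 + 144*l - 16)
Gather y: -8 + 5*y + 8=5*y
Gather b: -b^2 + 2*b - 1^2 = -b^2 + 2*b - 1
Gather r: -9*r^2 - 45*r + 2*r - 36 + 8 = -9*r^2 - 43*r - 28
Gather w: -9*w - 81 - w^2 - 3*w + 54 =-w^2 - 12*w - 27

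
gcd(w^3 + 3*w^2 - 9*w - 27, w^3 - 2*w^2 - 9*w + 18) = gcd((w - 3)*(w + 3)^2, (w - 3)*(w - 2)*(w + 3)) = w^2 - 9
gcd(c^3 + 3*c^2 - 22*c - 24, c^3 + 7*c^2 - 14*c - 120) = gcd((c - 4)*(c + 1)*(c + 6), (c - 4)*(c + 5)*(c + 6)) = c^2 + 2*c - 24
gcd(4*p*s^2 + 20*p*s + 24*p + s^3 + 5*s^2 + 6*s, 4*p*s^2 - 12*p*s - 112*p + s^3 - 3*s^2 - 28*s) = 4*p + s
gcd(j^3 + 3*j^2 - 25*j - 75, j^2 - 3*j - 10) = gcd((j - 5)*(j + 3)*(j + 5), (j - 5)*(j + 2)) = j - 5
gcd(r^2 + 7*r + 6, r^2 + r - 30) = r + 6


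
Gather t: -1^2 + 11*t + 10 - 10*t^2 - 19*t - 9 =-10*t^2 - 8*t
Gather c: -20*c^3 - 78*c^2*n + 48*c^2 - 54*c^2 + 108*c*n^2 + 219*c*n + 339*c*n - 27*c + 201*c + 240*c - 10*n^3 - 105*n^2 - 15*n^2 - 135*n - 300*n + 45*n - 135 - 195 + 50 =-20*c^3 + c^2*(-78*n - 6) + c*(108*n^2 + 558*n + 414) - 10*n^3 - 120*n^2 - 390*n - 280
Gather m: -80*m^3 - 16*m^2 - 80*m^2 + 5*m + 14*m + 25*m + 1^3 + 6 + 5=-80*m^3 - 96*m^2 + 44*m + 12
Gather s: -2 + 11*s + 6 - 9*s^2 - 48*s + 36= -9*s^2 - 37*s + 40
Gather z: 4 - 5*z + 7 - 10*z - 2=9 - 15*z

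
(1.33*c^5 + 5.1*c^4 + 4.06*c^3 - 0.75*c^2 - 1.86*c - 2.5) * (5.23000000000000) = 6.9559*c^5 + 26.673*c^4 + 21.2338*c^3 - 3.9225*c^2 - 9.7278*c - 13.075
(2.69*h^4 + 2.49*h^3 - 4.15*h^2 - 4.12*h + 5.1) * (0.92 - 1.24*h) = -3.3356*h^5 - 0.6128*h^4 + 7.4368*h^3 + 1.2908*h^2 - 10.1144*h + 4.692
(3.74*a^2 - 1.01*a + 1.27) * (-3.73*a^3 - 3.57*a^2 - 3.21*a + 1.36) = -13.9502*a^5 - 9.5845*a^4 - 13.1368*a^3 + 3.7946*a^2 - 5.4503*a + 1.7272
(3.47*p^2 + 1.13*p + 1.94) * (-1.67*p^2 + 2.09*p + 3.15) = -5.7949*p^4 + 5.3652*p^3 + 10.0524*p^2 + 7.6141*p + 6.111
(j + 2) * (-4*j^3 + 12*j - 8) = -4*j^4 - 8*j^3 + 12*j^2 + 16*j - 16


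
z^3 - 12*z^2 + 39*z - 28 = (z - 7)*(z - 4)*(z - 1)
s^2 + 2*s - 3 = (s - 1)*(s + 3)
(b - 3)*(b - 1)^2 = b^3 - 5*b^2 + 7*b - 3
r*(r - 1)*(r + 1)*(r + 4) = r^4 + 4*r^3 - r^2 - 4*r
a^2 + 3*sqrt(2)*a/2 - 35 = (a - 7*sqrt(2)/2)*(a + 5*sqrt(2))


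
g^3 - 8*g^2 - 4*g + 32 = (g - 8)*(g - 2)*(g + 2)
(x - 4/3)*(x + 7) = x^2 + 17*x/3 - 28/3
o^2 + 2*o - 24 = (o - 4)*(o + 6)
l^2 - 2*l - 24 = (l - 6)*(l + 4)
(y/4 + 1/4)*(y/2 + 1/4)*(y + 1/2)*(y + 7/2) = y^4/8 + 11*y^3/16 + 33*y^2/32 + 37*y/64 + 7/64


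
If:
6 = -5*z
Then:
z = -6/5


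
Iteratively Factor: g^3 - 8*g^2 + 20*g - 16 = (g - 2)*(g^2 - 6*g + 8) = (g - 2)^2*(g - 4)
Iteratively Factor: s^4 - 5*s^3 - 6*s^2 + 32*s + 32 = (s - 4)*(s^3 - s^2 - 10*s - 8) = (s - 4)*(s + 2)*(s^2 - 3*s - 4) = (s - 4)*(s + 1)*(s + 2)*(s - 4)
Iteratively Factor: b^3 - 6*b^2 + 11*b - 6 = (b - 1)*(b^2 - 5*b + 6) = (b - 3)*(b - 1)*(b - 2)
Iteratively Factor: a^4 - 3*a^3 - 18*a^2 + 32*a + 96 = (a + 2)*(a^3 - 5*a^2 - 8*a + 48) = (a - 4)*(a + 2)*(a^2 - a - 12) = (a - 4)*(a + 2)*(a + 3)*(a - 4)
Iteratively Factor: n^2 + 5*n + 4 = (n + 4)*(n + 1)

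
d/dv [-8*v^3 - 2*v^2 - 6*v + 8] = -24*v^2 - 4*v - 6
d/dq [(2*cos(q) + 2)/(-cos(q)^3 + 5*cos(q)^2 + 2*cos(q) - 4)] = 4*(3 - cos(q))*sin(q)/(sin(q)^2 + 6*cos(q) - 5)^2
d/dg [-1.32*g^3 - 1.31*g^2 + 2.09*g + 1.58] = -3.96*g^2 - 2.62*g + 2.09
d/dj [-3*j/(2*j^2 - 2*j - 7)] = 3*(2*j^2 + 7)/(4*j^4 - 8*j^3 - 24*j^2 + 28*j + 49)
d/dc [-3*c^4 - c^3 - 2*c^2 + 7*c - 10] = -12*c^3 - 3*c^2 - 4*c + 7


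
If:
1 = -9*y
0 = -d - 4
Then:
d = -4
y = -1/9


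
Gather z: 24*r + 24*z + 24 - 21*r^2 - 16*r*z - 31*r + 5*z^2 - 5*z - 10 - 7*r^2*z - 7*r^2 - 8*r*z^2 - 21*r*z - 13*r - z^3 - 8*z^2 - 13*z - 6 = -28*r^2 - 20*r - z^3 + z^2*(-8*r - 3) + z*(-7*r^2 - 37*r + 6) + 8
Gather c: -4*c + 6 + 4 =10 - 4*c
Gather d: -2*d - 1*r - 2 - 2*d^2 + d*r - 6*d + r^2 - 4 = -2*d^2 + d*(r - 8) + r^2 - r - 6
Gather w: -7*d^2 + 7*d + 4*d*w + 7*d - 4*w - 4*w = -7*d^2 + 14*d + w*(4*d - 8)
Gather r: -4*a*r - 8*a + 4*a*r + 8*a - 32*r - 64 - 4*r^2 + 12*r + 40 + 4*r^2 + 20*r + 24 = 0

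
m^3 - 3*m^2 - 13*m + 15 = (m - 5)*(m - 1)*(m + 3)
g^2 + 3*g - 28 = (g - 4)*(g + 7)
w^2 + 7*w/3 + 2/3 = (w + 1/3)*(w + 2)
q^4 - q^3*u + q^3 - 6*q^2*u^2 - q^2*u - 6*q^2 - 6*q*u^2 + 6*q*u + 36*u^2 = (q - 2)*(q + 3)*(q - 3*u)*(q + 2*u)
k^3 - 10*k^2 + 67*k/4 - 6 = (k - 8)*(k - 3/2)*(k - 1/2)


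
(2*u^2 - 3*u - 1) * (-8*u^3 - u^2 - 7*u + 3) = -16*u^5 + 22*u^4 - 3*u^3 + 28*u^2 - 2*u - 3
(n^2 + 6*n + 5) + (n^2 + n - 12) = 2*n^2 + 7*n - 7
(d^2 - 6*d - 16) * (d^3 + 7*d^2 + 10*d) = d^5 + d^4 - 48*d^3 - 172*d^2 - 160*d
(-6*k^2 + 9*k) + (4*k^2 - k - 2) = -2*k^2 + 8*k - 2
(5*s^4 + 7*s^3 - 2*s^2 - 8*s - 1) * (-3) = -15*s^4 - 21*s^3 + 6*s^2 + 24*s + 3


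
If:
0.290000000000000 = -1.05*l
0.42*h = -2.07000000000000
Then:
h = -4.93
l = -0.28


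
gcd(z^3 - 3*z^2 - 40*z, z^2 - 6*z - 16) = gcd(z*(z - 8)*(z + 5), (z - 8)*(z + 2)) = z - 8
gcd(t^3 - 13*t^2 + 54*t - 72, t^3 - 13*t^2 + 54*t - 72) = t^3 - 13*t^2 + 54*t - 72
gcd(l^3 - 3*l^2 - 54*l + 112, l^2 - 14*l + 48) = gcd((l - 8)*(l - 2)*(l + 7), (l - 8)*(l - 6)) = l - 8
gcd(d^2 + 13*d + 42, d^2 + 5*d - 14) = d + 7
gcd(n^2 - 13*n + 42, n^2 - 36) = n - 6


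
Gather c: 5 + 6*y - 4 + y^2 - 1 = y^2 + 6*y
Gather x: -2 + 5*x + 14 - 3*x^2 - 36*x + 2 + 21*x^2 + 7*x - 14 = 18*x^2 - 24*x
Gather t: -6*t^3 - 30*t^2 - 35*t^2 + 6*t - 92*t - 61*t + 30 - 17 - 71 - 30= -6*t^3 - 65*t^2 - 147*t - 88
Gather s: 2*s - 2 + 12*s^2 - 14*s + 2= 12*s^2 - 12*s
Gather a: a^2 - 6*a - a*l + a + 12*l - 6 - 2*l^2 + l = a^2 + a*(-l - 5) - 2*l^2 + 13*l - 6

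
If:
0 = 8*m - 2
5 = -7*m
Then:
No Solution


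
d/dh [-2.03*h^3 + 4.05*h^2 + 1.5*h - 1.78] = -6.09*h^2 + 8.1*h + 1.5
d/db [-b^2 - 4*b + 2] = -2*b - 4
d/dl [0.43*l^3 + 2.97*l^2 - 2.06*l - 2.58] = 1.29*l^2 + 5.94*l - 2.06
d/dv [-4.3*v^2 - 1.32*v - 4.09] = -8.6*v - 1.32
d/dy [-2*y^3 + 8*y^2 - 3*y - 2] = -6*y^2 + 16*y - 3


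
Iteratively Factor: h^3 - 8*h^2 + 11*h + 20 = (h - 5)*(h^2 - 3*h - 4) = (h - 5)*(h - 4)*(h + 1)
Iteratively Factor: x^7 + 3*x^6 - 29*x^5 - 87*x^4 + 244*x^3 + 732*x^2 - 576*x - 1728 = (x + 3)*(x^6 - 29*x^4 + 244*x^2 - 576) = (x + 3)*(x + 4)*(x^5 - 4*x^4 - 13*x^3 + 52*x^2 + 36*x - 144) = (x - 3)*(x + 3)*(x + 4)*(x^4 - x^3 - 16*x^2 + 4*x + 48) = (x - 3)*(x + 2)*(x + 3)*(x + 4)*(x^3 - 3*x^2 - 10*x + 24) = (x - 3)*(x - 2)*(x + 2)*(x + 3)*(x + 4)*(x^2 - x - 12) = (x - 4)*(x - 3)*(x - 2)*(x + 2)*(x + 3)*(x + 4)*(x + 3)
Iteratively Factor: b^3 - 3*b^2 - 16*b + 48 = (b + 4)*(b^2 - 7*b + 12) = (b - 4)*(b + 4)*(b - 3)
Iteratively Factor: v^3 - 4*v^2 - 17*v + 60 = (v + 4)*(v^2 - 8*v + 15) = (v - 5)*(v + 4)*(v - 3)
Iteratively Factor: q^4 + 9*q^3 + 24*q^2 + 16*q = (q + 4)*(q^3 + 5*q^2 + 4*q) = q*(q + 4)*(q^2 + 5*q + 4) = q*(q + 4)^2*(q + 1)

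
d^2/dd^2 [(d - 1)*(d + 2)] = 2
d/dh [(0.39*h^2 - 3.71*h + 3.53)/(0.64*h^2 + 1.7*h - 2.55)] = (3.0374*h^2 - 6.5074*h + 3.4595)/(0.4096*h^4 + 2.176*h^3 - 0.374*h^2 - 8.67*h + 6.5025)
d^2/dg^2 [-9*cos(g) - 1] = 9*cos(g)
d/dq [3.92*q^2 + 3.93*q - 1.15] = 7.84*q + 3.93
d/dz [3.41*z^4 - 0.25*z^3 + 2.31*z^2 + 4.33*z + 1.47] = 13.64*z^3 - 0.75*z^2 + 4.62*z + 4.33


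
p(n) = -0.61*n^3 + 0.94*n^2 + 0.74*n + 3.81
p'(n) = -1.83*n^2 + 1.88*n + 0.74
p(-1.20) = 5.33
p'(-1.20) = -4.15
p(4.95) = -43.48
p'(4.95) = -34.79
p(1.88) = 4.47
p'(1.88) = -2.19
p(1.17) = 4.99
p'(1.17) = 0.43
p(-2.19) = 13.10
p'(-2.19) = -12.15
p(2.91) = -1.11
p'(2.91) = -9.29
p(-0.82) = 4.17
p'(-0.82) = -2.03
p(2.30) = 3.06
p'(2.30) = -4.62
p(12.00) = -906.03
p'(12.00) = -240.22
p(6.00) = -89.67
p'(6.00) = -53.86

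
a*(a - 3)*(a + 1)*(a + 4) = a^4 + 2*a^3 - 11*a^2 - 12*a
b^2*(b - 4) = b^3 - 4*b^2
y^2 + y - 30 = (y - 5)*(y + 6)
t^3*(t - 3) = t^4 - 3*t^3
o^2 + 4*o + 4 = (o + 2)^2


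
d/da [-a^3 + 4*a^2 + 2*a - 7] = -3*a^2 + 8*a + 2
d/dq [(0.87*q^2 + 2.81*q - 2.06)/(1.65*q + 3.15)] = (1.4355*q^2 + 5.481*q + 12.2505)/(2.7225*q^2 + 10.395*q + 9.9225)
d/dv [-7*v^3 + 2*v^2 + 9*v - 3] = -21*v^2 + 4*v + 9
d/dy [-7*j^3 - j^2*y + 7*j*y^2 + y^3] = -j^2 + 14*j*y + 3*y^2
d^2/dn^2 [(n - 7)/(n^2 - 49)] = 2/(n^3 + 21*n^2 + 147*n + 343)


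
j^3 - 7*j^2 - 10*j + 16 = (j - 8)*(j - 1)*(j + 2)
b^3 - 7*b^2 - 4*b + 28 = (b - 7)*(b - 2)*(b + 2)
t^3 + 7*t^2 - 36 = (t - 2)*(t + 3)*(t + 6)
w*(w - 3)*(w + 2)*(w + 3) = w^4 + 2*w^3 - 9*w^2 - 18*w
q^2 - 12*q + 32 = (q - 8)*(q - 4)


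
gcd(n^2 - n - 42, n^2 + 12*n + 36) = n + 6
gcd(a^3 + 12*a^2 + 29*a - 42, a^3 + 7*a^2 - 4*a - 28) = a + 7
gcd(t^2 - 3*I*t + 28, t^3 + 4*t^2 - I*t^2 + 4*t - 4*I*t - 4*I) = 1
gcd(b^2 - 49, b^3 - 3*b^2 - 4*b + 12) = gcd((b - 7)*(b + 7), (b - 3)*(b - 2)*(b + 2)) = 1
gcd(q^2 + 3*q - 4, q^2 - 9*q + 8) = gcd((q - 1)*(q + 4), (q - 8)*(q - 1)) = q - 1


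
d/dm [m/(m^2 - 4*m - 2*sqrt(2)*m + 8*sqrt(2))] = (m^2 + 2*m*(-m + sqrt(2) + 2) - 4*m - 2*sqrt(2)*m + 8*sqrt(2))/(m^2 - 4*m - 2*sqrt(2)*m + 8*sqrt(2))^2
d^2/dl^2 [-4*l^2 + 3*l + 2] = -8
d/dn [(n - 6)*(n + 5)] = 2*n - 1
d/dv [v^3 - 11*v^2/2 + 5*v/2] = 3*v^2 - 11*v + 5/2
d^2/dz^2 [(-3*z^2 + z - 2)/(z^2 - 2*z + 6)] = 2*(-5*z^3 + 48*z^2 - 6*z - 92)/(z^6 - 6*z^5 + 30*z^4 - 80*z^3 + 180*z^2 - 216*z + 216)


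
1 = 1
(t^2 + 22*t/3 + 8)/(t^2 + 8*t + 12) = (t + 4/3)/(t + 2)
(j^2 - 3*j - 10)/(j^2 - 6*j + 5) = (j + 2)/(j - 1)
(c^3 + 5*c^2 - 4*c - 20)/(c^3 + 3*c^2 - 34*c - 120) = (c^2 - 4)/(c^2 - 2*c - 24)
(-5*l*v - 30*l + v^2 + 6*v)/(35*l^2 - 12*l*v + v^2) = (v + 6)/(-7*l + v)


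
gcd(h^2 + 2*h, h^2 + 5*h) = h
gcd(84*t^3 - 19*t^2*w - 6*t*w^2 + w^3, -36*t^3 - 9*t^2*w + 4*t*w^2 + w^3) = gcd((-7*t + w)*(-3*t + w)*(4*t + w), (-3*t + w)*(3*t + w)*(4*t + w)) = 12*t^2 - t*w - w^2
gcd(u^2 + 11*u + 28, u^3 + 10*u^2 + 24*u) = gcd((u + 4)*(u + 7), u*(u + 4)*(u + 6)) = u + 4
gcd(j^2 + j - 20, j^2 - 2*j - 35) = j + 5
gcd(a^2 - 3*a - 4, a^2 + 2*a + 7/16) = 1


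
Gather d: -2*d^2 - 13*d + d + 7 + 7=-2*d^2 - 12*d + 14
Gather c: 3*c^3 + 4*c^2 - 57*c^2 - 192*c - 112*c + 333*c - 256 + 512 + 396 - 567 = 3*c^3 - 53*c^2 + 29*c + 85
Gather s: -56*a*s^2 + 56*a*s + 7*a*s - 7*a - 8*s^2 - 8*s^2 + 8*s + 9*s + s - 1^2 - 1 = -7*a + s^2*(-56*a - 16) + s*(63*a + 18) - 2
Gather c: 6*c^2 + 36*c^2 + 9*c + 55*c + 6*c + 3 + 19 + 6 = 42*c^2 + 70*c + 28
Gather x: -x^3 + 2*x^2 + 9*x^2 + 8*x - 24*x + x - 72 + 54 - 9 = -x^3 + 11*x^2 - 15*x - 27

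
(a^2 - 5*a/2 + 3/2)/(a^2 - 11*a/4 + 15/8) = 4*(a - 1)/(4*a - 5)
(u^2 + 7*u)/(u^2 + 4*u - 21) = u/(u - 3)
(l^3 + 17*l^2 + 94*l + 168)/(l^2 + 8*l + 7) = (l^2 + 10*l + 24)/(l + 1)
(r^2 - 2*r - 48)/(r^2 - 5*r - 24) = (r + 6)/(r + 3)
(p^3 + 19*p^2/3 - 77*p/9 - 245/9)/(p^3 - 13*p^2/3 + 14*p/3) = (3*p^2 + 26*p + 35)/(3*p*(p - 2))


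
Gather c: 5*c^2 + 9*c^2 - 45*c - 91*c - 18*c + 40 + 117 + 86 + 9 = 14*c^2 - 154*c + 252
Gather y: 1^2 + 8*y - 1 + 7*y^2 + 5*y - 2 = 7*y^2 + 13*y - 2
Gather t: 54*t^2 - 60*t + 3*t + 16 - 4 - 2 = 54*t^2 - 57*t + 10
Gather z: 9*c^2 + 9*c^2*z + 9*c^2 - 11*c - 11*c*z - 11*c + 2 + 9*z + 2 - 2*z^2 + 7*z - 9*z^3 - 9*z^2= 18*c^2 - 22*c - 9*z^3 - 11*z^2 + z*(9*c^2 - 11*c + 16) + 4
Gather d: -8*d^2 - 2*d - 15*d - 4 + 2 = -8*d^2 - 17*d - 2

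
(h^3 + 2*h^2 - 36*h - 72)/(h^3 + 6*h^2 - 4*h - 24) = (h - 6)/(h - 2)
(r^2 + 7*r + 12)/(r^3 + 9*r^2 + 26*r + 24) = 1/(r + 2)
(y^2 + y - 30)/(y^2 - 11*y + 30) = (y + 6)/(y - 6)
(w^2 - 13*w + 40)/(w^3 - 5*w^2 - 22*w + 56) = (w^2 - 13*w + 40)/(w^3 - 5*w^2 - 22*w + 56)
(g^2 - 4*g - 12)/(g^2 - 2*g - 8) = (g - 6)/(g - 4)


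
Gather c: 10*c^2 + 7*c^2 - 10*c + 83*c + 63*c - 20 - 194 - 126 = 17*c^2 + 136*c - 340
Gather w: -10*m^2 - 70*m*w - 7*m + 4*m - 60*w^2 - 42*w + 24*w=-10*m^2 - 3*m - 60*w^2 + w*(-70*m - 18)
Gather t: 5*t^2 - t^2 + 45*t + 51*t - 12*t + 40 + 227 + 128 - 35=4*t^2 + 84*t + 360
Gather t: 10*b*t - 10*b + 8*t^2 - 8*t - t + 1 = -10*b + 8*t^2 + t*(10*b - 9) + 1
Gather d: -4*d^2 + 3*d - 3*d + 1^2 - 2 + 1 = -4*d^2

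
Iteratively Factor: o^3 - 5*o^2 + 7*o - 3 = (o - 3)*(o^2 - 2*o + 1) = (o - 3)*(o - 1)*(o - 1)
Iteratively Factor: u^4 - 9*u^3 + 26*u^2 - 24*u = (u)*(u^3 - 9*u^2 + 26*u - 24) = u*(u - 4)*(u^2 - 5*u + 6) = u*(u - 4)*(u - 2)*(u - 3)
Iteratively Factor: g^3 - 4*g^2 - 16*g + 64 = (g - 4)*(g^2 - 16) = (g - 4)^2*(g + 4)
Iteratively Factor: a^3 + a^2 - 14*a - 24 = (a + 3)*(a^2 - 2*a - 8) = (a - 4)*(a + 3)*(a + 2)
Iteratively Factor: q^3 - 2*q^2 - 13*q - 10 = (q + 1)*(q^2 - 3*q - 10) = (q + 1)*(q + 2)*(q - 5)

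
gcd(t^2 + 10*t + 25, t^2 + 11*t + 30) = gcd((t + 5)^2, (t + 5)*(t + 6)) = t + 5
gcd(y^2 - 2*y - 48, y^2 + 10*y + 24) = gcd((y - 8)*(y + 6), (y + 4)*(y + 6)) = y + 6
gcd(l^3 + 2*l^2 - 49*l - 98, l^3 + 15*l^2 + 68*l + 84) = l^2 + 9*l + 14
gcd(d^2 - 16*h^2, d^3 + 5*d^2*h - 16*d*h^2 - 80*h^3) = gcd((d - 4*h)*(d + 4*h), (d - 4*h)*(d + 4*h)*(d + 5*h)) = d^2 - 16*h^2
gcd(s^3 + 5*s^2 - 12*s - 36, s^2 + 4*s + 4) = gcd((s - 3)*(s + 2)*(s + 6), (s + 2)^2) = s + 2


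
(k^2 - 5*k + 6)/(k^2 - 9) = (k - 2)/(k + 3)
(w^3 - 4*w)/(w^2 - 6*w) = (w^2 - 4)/(w - 6)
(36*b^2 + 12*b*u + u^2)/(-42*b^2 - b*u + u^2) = (6*b + u)/(-7*b + u)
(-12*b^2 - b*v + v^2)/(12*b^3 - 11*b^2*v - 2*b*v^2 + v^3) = 1/(-b + v)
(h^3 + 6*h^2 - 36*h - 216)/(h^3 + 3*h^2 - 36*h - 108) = (h + 6)/(h + 3)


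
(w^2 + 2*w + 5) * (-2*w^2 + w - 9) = -2*w^4 - 3*w^3 - 17*w^2 - 13*w - 45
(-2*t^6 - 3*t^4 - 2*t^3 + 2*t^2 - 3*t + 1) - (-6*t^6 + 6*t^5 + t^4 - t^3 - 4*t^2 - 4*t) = 4*t^6 - 6*t^5 - 4*t^4 - t^3 + 6*t^2 + t + 1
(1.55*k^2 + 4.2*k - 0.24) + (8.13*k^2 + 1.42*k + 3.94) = 9.68*k^2 + 5.62*k + 3.7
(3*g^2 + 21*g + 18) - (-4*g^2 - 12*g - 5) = 7*g^2 + 33*g + 23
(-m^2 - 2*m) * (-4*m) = 4*m^3 + 8*m^2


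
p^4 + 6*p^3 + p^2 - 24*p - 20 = (p - 2)*(p + 1)*(p + 2)*(p + 5)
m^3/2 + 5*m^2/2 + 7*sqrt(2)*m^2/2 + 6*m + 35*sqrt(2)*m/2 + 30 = (m/2 + sqrt(2)/2)*(m + 5)*(m + 6*sqrt(2))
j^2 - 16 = (j - 4)*(j + 4)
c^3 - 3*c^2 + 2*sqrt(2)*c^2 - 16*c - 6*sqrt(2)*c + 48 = (c - 3)*(c - 2*sqrt(2))*(c + 4*sqrt(2))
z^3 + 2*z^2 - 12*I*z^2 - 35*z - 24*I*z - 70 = (z + 2)*(z - 7*I)*(z - 5*I)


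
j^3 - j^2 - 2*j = j*(j - 2)*(j + 1)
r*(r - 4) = r^2 - 4*r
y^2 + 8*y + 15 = (y + 3)*(y + 5)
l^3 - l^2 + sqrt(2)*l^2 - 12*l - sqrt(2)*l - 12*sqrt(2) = (l - 4)*(l + 3)*(l + sqrt(2))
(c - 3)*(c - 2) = c^2 - 5*c + 6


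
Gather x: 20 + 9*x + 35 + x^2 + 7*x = x^2 + 16*x + 55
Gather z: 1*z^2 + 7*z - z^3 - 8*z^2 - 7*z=-z^3 - 7*z^2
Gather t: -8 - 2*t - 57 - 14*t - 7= -16*t - 72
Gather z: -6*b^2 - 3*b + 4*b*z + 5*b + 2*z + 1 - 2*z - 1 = -6*b^2 + 4*b*z + 2*b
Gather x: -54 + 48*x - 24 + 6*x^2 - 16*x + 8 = 6*x^2 + 32*x - 70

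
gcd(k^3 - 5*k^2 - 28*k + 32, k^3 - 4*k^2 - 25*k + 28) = k^2 + 3*k - 4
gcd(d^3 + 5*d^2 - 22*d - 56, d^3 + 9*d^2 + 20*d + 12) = d + 2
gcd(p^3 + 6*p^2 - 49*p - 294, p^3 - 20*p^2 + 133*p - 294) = p - 7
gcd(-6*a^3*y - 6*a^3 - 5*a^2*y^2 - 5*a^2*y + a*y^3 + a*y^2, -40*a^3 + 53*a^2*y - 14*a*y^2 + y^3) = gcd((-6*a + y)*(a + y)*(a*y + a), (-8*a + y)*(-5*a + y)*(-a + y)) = 1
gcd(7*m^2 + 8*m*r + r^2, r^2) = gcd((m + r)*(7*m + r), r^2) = 1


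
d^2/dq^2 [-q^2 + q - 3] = -2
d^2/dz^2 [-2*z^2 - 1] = -4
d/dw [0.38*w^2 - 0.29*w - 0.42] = 0.76*w - 0.29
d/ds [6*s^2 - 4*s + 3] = 12*s - 4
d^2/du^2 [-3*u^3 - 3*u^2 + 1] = -18*u - 6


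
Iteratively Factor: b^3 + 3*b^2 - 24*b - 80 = (b + 4)*(b^2 - b - 20) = (b - 5)*(b + 4)*(b + 4)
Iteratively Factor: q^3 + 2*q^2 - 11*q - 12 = (q + 1)*(q^2 + q - 12) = (q + 1)*(q + 4)*(q - 3)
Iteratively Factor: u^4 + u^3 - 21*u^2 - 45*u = (u + 3)*(u^3 - 2*u^2 - 15*u) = (u + 3)^2*(u^2 - 5*u) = u*(u + 3)^2*(u - 5)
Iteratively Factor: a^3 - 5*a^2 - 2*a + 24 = (a - 4)*(a^2 - a - 6) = (a - 4)*(a + 2)*(a - 3)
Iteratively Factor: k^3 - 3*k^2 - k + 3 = (k + 1)*(k^2 - 4*k + 3) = (k - 1)*(k + 1)*(k - 3)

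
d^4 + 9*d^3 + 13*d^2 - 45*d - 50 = (d - 2)*(d + 1)*(d + 5)^2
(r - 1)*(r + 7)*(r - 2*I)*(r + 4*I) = r^4 + 6*r^3 + 2*I*r^3 + r^2 + 12*I*r^2 + 48*r - 14*I*r - 56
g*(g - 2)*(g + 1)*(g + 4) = g^4 + 3*g^3 - 6*g^2 - 8*g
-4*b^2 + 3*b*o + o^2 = (-b + o)*(4*b + o)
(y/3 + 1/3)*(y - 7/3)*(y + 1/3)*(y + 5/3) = y^4/3 + 2*y^3/9 - 40*y^2/27 - 146*y/81 - 35/81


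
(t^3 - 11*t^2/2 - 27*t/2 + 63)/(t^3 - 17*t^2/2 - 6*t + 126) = (t - 3)/(t - 6)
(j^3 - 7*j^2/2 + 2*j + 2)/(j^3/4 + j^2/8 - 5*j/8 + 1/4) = 4*(2*j^3 - 7*j^2 + 4*j + 4)/(2*j^3 + j^2 - 5*j + 2)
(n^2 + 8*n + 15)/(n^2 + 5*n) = (n + 3)/n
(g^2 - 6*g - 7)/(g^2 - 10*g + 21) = (g + 1)/(g - 3)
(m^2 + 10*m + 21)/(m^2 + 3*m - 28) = (m + 3)/(m - 4)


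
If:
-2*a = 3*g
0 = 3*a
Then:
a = 0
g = 0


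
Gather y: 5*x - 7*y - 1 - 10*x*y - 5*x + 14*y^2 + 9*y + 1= 14*y^2 + y*(2 - 10*x)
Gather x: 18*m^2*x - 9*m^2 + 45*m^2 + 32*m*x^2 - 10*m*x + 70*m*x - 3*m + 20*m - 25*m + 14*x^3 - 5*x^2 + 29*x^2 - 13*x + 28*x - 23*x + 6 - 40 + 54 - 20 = 36*m^2 - 8*m + 14*x^3 + x^2*(32*m + 24) + x*(18*m^2 + 60*m - 8)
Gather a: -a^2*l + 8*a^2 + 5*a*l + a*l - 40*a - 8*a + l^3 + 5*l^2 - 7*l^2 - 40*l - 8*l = a^2*(8 - l) + a*(6*l - 48) + l^3 - 2*l^2 - 48*l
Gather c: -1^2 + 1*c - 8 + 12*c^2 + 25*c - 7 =12*c^2 + 26*c - 16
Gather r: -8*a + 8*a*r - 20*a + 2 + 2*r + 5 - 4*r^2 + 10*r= -28*a - 4*r^2 + r*(8*a + 12) + 7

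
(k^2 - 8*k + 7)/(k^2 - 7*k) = (k - 1)/k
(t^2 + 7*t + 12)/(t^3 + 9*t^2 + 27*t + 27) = (t + 4)/(t^2 + 6*t + 9)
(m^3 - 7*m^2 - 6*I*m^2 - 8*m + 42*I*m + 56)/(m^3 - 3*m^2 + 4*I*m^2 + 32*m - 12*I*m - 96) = (m^2 - m*(7 + 2*I) + 14*I)/(m^2 + m*(-3 + 8*I) - 24*I)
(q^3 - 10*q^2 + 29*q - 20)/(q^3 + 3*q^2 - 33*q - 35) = (q^2 - 5*q + 4)/(q^2 + 8*q + 7)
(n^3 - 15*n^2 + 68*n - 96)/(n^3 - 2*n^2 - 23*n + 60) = (n - 8)/(n + 5)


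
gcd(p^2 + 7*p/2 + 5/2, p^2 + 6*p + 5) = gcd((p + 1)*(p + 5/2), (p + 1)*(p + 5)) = p + 1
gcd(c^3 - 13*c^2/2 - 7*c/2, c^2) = c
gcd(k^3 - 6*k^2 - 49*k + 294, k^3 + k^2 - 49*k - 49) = k^2 - 49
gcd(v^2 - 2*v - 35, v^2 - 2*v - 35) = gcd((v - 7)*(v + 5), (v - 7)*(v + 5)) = v^2 - 2*v - 35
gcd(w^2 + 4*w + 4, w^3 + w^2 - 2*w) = w + 2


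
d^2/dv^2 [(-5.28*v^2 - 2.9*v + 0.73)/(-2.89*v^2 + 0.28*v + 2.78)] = (56.987332*v^3 + 217.941258*v^2 + 143.339376*v + 65.252788)/(24.137569*v^6 - 7.015764*v^5 - 68.976786*v^4 + 13.475504*v^3 + 66.351372*v^2 - 6.491856*v - 21.484952)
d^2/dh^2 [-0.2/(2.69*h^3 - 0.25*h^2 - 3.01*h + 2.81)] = ((3.228*h - 0.1)*(2.69*h^3 - 0.25*h^2 - 3.01*h + 2.81) - 0.2*(-16.14*h^2 + 1.0*h + 6.02)*(-8.07*h^2 + 0.5*h + 3.01))/(2.69*h^3 - 0.25*h^2 - 3.01*h + 2.81)^3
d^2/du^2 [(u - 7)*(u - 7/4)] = 2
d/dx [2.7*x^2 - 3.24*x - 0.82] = 5.4*x - 3.24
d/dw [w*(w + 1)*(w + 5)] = 3*w^2 + 12*w + 5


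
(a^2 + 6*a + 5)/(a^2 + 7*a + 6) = (a + 5)/(a + 6)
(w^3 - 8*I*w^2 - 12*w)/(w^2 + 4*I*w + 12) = w*(w - 6*I)/(w + 6*I)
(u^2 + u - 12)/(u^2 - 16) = (u - 3)/(u - 4)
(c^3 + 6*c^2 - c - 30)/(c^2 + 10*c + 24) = (c^3 + 6*c^2 - c - 30)/(c^2 + 10*c + 24)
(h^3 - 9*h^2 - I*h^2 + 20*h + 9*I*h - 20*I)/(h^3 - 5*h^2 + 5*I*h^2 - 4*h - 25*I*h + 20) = (h^2 - h*(4 + I) + 4*I)/(h^2 + 5*I*h - 4)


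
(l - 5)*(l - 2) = l^2 - 7*l + 10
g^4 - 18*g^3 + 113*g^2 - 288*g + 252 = (g - 7)*(g - 6)*(g - 3)*(g - 2)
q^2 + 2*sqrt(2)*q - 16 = (q - 2*sqrt(2))*(q + 4*sqrt(2))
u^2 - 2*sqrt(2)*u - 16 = (u - 4*sqrt(2))*(u + 2*sqrt(2))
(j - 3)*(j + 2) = j^2 - j - 6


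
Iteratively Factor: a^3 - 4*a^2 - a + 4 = (a - 4)*(a^2 - 1) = (a - 4)*(a + 1)*(a - 1)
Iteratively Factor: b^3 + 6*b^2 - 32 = (b + 4)*(b^2 + 2*b - 8) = (b - 2)*(b + 4)*(b + 4)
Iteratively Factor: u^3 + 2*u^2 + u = (u)*(u^2 + 2*u + 1) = u*(u + 1)*(u + 1)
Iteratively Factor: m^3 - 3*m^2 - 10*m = (m - 5)*(m^2 + 2*m) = m*(m - 5)*(m + 2)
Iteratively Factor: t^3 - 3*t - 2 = (t + 1)*(t^2 - t - 2) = (t + 1)^2*(t - 2)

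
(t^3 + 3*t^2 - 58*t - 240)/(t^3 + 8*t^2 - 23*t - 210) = (t^2 - 3*t - 40)/(t^2 + 2*t - 35)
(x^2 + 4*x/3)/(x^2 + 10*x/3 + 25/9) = 3*x*(3*x + 4)/(9*x^2 + 30*x + 25)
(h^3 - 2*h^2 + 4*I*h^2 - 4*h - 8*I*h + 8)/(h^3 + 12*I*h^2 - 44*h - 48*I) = (h^2 + 2*h*(-1 + I) - 4*I)/(h^2 + 10*I*h - 24)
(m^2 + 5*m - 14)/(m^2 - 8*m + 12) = (m + 7)/(m - 6)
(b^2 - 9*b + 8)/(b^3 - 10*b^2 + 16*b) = (b - 1)/(b*(b - 2))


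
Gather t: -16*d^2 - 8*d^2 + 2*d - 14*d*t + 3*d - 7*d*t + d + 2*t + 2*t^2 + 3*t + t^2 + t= -24*d^2 + 6*d + 3*t^2 + t*(6 - 21*d)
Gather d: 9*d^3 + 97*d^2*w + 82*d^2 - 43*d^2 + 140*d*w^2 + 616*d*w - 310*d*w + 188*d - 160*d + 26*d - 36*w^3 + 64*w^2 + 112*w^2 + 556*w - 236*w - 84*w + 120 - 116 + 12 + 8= 9*d^3 + d^2*(97*w + 39) + d*(140*w^2 + 306*w + 54) - 36*w^3 + 176*w^2 + 236*w + 24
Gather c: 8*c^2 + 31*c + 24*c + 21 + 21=8*c^2 + 55*c + 42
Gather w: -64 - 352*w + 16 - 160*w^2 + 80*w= -160*w^2 - 272*w - 48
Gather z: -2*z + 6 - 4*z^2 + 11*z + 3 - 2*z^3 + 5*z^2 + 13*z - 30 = -2*z^3 + z^2 + 22*z - 21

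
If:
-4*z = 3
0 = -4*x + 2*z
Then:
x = -3/8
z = -3/4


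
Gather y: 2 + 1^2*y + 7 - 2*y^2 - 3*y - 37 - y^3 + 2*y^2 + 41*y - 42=-y^3 + 39*y - 70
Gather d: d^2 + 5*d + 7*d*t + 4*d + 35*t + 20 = d^2 + d*(7*t + 9) + 35*t + 20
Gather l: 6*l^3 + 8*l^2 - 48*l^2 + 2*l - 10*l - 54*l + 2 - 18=6*l^3 - 40*l^2 - 62*l - 16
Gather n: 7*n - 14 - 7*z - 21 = 7*n - 7*z - 35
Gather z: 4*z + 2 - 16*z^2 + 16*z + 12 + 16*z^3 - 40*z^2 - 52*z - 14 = 16*z^3 - 56*z^2 - 32*z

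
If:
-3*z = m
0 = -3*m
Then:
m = 0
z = 0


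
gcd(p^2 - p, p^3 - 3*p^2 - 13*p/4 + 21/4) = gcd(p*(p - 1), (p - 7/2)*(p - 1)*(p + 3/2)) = p - 1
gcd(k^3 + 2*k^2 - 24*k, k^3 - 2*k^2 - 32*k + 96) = k^2 + 2*k - 24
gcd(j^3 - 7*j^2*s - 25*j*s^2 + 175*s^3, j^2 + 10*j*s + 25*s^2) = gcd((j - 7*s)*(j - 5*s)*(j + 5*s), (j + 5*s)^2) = j + 5*s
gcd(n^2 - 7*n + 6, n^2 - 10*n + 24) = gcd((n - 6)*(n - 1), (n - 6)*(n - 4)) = n - 6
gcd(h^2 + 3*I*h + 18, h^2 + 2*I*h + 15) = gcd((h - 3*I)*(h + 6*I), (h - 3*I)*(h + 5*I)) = h - 3*I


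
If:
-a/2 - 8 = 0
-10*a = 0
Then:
No Solution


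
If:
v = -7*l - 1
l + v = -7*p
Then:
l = -v/7 - 1/7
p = 1/49 - 6*v/49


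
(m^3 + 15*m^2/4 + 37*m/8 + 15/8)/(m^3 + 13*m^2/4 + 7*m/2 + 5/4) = (m + 3/2)/(m + 1)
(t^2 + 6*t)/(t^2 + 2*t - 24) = t/(t - 4)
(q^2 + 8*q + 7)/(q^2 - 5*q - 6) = (q + 7)/(q - 6)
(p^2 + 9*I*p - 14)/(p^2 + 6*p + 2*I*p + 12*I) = (p + 7*I)/(p + 6)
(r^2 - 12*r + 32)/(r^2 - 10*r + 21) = (r^2 - 12*r + 32)/(r^2 - 10*r + 21)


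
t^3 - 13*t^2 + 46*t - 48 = (t - 8)*(t - 3)*(t - 2)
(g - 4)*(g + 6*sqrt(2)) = g^2 - 4*g + 6*sqrt(2)*g - 24*sqrt(2)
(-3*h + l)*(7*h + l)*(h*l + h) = -21*h^3*l - 21*h^3 + 4*h^2*l^2 + 4*h^2*l + h*l^3 + h*l^2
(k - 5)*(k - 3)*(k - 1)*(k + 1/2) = k^4 - 17*k^3/2 + 37*k^2/2 - 7*k/2 - 15/2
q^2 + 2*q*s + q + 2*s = (q + 1)*(q + 2*s)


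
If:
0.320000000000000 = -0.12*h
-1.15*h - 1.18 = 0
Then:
No Solution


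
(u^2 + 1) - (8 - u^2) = 2*u^2 - 7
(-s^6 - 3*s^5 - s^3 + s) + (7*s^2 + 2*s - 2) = -s^6 - 3*s^5 - s^3 + 7*s^2 + 3*s - 2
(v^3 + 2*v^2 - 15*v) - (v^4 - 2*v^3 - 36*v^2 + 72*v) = -v^4 + 3*v^3 + 38*v^2 - 87*v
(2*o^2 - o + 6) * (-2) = -4*o^2 + 2*o - 12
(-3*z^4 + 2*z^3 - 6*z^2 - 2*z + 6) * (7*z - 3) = -21*z^5 + 23*z^4 - 48*z^3 + 4*z^2 + 48*z - 18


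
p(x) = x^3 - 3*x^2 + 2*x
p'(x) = 3*x^2 - 6*x + 2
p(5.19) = 69.37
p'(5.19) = 51.67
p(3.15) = 7.79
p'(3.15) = 12.87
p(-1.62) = -15.36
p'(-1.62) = 19.59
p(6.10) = 127.55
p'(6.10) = 77.03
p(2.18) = 0.46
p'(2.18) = 3.18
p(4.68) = 46.16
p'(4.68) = 39.63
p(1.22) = -0.21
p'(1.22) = -0.85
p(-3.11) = -65.32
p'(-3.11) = 49.68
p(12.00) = 1320.00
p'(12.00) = 362.00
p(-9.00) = -990.00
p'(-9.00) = 299.00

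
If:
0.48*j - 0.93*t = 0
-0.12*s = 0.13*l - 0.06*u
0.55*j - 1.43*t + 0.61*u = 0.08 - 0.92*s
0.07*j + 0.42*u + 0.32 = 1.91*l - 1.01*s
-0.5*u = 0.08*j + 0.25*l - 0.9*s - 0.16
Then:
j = -0.33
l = 0.15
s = -0.08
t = -0.17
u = 0.15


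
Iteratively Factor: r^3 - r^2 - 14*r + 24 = (r + 4)*(r^2 - 5*r + 6) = (r - 2)*(r + 4)*(r - 3)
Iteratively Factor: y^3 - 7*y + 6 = (y - 2)*(y^2 + 2*y - 3) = (y - 2)*(y + 3)*(y - 1)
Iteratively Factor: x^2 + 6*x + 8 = (x + 2)*(x + 4)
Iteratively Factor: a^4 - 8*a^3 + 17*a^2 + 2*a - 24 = (a - 4)*(a^3 - 4*a^2 + a + 6) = (a - 4)*(a - 3)*(a^2 - a - 2) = (a - 4)*(a - 3)*(a - 2)*(a + 1)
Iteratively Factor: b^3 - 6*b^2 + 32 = (b - 4)*(b^2 - 2*b - 8) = (b - 4)^2*(b + 2)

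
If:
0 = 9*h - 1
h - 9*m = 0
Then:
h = 1/9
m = 1/81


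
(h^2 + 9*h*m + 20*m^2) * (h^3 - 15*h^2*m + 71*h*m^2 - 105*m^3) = h^5 - 6*h^4*m - 44*h^3*m^2 + 234*h^2*m^3 + 475*h*m^4 - 2100*m^5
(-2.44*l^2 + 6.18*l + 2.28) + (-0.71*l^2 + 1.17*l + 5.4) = -3.15*l^2 + 7.35*l + 7.68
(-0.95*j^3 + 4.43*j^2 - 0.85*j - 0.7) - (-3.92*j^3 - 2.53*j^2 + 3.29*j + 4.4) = 2.97*j^3 + 6.96*j^2 - 4.14*j - 5.1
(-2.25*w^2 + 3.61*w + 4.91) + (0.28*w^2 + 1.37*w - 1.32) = -1.97*w^2 + 4.98*w + 3.59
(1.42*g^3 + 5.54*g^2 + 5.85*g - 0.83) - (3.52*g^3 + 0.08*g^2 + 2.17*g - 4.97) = -2.1*g^3 + 5.46*g^2 + 3.68*g + 4.14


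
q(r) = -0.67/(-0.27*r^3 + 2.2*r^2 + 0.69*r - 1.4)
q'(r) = -0.67*(0.81*r^2 - 4.4*r - 0.69)/(-0.27*r^3 + 2.2*r^2 + 0.69*r - 1.4)^2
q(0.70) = -9.80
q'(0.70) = 483.19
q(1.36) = -0.23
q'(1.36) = 0.40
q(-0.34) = 0.49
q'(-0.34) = -0.32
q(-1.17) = -0.54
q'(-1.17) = -2.44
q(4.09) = -0.03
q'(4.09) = 0.01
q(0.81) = -1.46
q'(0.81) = 11.85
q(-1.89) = -0.10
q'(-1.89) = -0.14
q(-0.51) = 0.59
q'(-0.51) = -0.90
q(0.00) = 0.48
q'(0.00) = 0.24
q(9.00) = 0.05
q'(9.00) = -0.09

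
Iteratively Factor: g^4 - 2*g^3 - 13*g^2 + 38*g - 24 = (g - 1)*(g^3 - g^2 - 14*g + 24) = (g - 1)*(g + 4)*(g^2 - 5*g + 6) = (g - 2)*(g - 1)*(g + 4)*(g - 3)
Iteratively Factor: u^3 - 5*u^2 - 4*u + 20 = (u - 2)*(u^2 - 3*u - 10) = (u - 2)*(u + 2)*(u - 5)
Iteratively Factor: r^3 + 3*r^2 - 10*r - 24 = (r + 2)*(r^2 + r - 12) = (r - 3)*(r + 2)*(r + 4)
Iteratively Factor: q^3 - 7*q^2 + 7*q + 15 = (q + 1)*(q^2 - 8*q + 15) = (q - 3)*(q + 1)*(q - 5)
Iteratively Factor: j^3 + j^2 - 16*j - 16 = (j + 1)*(j^2 - 16) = (j + 1)*(j + 4)*(j - 4)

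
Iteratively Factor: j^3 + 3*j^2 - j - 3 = (j - 1)*(j^2 + 4*j + 3) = (j - 1)*(j + 3)*(j + 1)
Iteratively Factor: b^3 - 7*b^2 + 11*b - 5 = (b - 1)*(b^2 - 6*b + 5) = (b - 1)^2*(b - 5)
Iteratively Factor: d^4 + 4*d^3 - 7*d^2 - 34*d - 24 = (d + 2)*(d^3 + 2*d^2 - 11*d - 12) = (d + 1)*(d + 2)*(d^2 + d - 12) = (d - 3)*(d + 1)*(d + 2)*(d + 4)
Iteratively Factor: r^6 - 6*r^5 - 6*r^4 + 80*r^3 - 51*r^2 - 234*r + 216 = (r - 4)*(r^5 - 2*r^4 - 14*r^3 + 24*r^2 + 45*r - 54) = (r - 4)*(r - 3)*(r^4 + r^3 - 11*r^2 - 9*r + 18) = (r - 4)*(r - 3)*(r + 3)*(r^3 - 2*r^2 - 5*r + 6) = (r - 4)*(r - 3)^2*(r + 3)*(r^2 + r - 2) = (r - 4)*(r - 3)^2*(r - 1)*(r + 3)*(r + 2)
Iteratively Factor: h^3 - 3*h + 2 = (h + 2)*(h^2 - 2*h + 1) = (h - 1)*(h + 2)*(h - 1)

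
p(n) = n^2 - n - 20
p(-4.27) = 2.50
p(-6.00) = 22.00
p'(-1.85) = -4.70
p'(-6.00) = -13.00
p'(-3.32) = -7.64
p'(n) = 2*n - 1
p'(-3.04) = -7.08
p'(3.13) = 5.26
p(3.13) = -13.33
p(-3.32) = -5.66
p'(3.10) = 5.20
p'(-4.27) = -9.54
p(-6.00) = 22.00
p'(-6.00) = -13.00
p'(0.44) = -0.12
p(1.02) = -19.98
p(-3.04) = -7.72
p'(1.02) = 1.04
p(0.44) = -20.25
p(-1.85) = -14.73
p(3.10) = -13.49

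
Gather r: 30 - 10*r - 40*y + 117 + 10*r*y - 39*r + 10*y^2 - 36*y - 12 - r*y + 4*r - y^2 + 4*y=r*(9*y - 45) + 9*y^2 - 72*y + 135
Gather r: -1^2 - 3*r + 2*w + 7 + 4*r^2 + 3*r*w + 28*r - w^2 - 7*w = 4*r^2 + r*(3*w + 25) - w^2 - 5*w + 6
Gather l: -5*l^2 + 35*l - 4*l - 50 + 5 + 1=-5*l^2 + 31*l - 44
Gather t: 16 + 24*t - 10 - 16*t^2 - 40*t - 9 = -16*t^2 - 16*t - 3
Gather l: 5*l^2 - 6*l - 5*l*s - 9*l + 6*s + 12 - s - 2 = 5*l^2 + l*(-5*s - 15) + 5*s + 10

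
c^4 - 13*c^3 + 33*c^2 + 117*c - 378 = (c - 7)*(c - 6)*(c - 3)*(c + 3)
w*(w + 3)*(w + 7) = w^3 + 10*w^2 + 21*w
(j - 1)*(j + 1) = j^2 - 1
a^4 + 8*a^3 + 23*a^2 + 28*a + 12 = (a + 1)*(a + 2)^2*(a + 3)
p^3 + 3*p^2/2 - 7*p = p*(p - 2)*(p + 7/2)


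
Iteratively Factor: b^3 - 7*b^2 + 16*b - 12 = (b - 3)*(b^2 - 4*b + 4) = (b - 3)*(b - 2)*(b - 2)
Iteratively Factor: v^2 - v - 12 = (v - 4)*(v + 3)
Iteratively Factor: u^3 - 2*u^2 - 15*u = (u - 5)*(u^2 + 3*u) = u*(u - 5)*(u + 3)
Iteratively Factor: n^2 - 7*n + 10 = (n - 2)*(n - 5)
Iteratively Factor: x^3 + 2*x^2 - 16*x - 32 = (x + 2)*(x^2 - 16) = (x + 2)*(x + 4)*(x - 4)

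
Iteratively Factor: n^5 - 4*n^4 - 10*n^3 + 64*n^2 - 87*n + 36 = (n + 4)*(n^4 - 8*n^3 + 22*n^2 - 24*n + 9) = (n - 1)*(n + 4)*(n^3 - 7*n^2 + 15*n - 9) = (n - 1)^2*(n + 4)*(n^2 - 6*n + 9) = (n - 3)*(n - 1)^2*(n + 4)*(n - 3)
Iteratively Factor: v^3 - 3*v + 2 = (v - 1)*(v^2 + v - 2) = (v - 1)*(v + 2)*(v - 1)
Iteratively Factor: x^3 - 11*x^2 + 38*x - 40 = (x - 5)*(x^2 - 6*x + 8) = (x - 5)*(x - 4)*(x - 2)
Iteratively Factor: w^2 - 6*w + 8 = (w - 4)*(w - 2)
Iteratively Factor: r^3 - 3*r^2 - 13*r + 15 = (r + 3)*(r^2 - 6*r + 5) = (r - 5)*(r + 3)*(r - 1)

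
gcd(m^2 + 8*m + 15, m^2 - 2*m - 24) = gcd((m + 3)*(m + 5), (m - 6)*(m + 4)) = 1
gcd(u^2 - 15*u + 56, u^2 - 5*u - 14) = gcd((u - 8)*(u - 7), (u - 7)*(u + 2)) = u - 7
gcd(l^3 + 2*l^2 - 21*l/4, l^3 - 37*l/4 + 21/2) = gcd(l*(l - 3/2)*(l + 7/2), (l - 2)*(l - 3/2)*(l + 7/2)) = l^2 + 2*l - 21/4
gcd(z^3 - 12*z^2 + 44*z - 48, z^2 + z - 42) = z - 6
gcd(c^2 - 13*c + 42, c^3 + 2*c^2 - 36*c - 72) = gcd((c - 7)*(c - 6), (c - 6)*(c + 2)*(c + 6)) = c - 6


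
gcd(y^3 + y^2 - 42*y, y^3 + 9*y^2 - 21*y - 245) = y + 7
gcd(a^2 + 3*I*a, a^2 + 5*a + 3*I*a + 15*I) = a + 3*I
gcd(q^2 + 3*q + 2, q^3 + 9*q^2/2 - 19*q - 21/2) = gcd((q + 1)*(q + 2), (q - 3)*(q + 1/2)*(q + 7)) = 1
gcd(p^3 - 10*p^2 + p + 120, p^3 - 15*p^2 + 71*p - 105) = p - 5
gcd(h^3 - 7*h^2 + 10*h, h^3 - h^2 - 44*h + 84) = h - 2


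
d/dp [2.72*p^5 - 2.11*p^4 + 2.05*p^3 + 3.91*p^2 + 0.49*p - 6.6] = 13.6*p^4 - 8.44*p^3 + 6.15*p^2 + 7.82*p + 0.49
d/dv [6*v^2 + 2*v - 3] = 12*v + 2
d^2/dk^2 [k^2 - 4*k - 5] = 2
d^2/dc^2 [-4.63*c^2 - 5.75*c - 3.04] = -9.26000000000000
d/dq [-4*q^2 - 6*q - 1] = -8*q - 6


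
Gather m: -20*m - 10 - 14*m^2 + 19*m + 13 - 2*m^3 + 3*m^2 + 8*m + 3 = -2*m^3 - 11*m^2 + 7*m + 6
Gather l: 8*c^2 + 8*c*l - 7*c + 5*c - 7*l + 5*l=8*c^2 - 2*c + l*(8*c - 2)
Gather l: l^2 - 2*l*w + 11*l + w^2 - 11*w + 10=l^2 + l*(11 - 2*w) + w^2 - 11*w + 10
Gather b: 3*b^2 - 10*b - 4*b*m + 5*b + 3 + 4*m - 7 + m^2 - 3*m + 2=3*b^2 + b*(-4*m - 5) + m^2 + m - 2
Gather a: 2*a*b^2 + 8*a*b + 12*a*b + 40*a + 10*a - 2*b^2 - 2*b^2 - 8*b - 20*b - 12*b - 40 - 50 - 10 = a*(2*b^2 + 20*b + 50) - 4*b^2 - 40*b - 100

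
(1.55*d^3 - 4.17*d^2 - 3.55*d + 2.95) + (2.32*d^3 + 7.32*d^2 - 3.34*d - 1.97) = 3.87*d^3 + 3.15*d^2 - 6.89*d + 0.98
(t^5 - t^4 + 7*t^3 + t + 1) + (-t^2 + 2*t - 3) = t^5 - t^4 + 7*t^3 - t^2 + 3*t - 2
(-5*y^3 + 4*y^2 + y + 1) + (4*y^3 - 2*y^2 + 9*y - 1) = -y^3 + 2*y^2 + 10*y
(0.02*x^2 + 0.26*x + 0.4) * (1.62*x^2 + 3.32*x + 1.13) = 0.0324*x^4 + 0.4876*x^3 + 1.5338*x^2 + 1.6218*x + 0.452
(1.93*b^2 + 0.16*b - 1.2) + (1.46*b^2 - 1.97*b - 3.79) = 3.39*b^2 - 1.81*b - 4.99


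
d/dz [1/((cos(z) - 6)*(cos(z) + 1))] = (2*cos(z) - 5)*sin(z)/((cos(z) - 6)^2*(cos(z) + 1)^2)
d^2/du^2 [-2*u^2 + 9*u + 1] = -4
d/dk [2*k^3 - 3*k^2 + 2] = 6*k*(k - 1)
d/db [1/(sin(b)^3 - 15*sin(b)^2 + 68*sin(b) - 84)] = (-3*sin(b)^2 + 30*sin(b) - 68)*cos(b)/(sin(b)^3 - 15*sin(b)^2 + 68*sin(b) - 84)^2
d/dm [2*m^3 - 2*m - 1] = 6*m^2 - 2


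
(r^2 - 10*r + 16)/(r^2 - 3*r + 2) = (r - 8)/(r - 1)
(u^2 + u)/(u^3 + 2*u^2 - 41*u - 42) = u/(u^2 + u - 42)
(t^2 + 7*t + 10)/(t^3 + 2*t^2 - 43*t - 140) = (t + 2)/(t^2 - 3*t - 28)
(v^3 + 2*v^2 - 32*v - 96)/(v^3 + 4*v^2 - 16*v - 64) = (v - 6)/(v - 4)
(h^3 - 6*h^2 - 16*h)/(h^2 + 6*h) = (h^2 - 6*h - 16)/(h + 6)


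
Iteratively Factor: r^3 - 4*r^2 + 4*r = (r)*(r^2 - 4*r + 4) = r*(r - 2)*(r - 2)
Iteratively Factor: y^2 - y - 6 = (y + 2)*(y - 3)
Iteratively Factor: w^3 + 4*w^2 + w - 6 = (w + 3)*(w^2 + w - 2) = (w - 1)*(w + 3)*(w + 2)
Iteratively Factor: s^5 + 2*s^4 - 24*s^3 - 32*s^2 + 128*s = (s + 4)*(s^4 - 2*s^3 - 16*s^2 + 32*s) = (s - 2)*(s + 4)*(s^3 - 16*s) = (s - 2)*(s + 4)^2*(s^2 - 4*s) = s*(s - 2)*(s + 4)^2*(s - 4)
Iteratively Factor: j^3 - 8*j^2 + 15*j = (j - 5)*(j^2 - 3*j) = (j - 5)*(j - 3)*(j)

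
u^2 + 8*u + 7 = (u + 1)*(u + 7)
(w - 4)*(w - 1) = w^2 - 5*w + 4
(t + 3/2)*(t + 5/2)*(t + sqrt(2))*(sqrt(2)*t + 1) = sqrt(2)*t^4 + 3*t^3 + 4*sqrt(2)*t^3 + 19*sqrt(2)*t^2/4 + 12*t^2 + 4*sqrt(2)*t + 45*t/4 + 15*sqrt(2)/4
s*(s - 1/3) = s^2 - s/3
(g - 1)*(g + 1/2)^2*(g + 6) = g^4 + 6*g^3 - 3*g^2/4 - 19*g/4 - 3/2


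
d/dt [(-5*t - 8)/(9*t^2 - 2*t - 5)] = 9*(5*t^2 + 16*t + 1)/(81*t^4 - 36*t^3 - 86*t^2 + 20*t + 25)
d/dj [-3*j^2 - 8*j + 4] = -6*j - 8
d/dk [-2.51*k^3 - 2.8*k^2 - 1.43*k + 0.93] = -7.53*k^2 - 5.6*k - 1.43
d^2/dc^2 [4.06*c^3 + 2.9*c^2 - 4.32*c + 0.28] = 24.36*c + 5.8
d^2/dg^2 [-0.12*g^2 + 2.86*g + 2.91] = -0.240000000000000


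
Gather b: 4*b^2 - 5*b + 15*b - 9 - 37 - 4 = 4*b^2 + 10*b - 50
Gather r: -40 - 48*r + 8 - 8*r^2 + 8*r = -8*r^2 - 40*r - 32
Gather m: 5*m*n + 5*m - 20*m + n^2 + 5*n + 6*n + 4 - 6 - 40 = m*(5*n - 15) + n^2 + 11*n - 42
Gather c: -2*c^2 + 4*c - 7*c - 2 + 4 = -2*c^2 - 3*c + 2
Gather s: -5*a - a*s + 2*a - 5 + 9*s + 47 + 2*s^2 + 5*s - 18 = -3*a + 2*s^2 + s*(14 - a) + 24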